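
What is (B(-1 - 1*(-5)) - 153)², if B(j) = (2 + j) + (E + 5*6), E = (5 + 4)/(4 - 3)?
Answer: 11664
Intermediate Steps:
E = 9 (E = 9/1 = 9*1 = 9)
B(j) = 41 + j (B(j) = (2 + j) + (9 + 5*6) = (2 + j) + (9 + 30) = (2 + j) + 39 = 41 + j)
(B(-1 - 1*(-5)) - 153)² = ((41 + (-1 - 1*(-5))) - 153)² = ((41 + (-1 + 5)) - 153)² = ((41 + 4) - 153)² = (45 - 153)² = (-108)² = 11664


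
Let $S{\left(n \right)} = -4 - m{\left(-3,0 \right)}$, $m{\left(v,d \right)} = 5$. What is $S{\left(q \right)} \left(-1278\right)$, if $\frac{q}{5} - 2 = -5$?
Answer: $11502$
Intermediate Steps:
$q = -15$ ($q = 10 + 5 \left(-5\right) = 10 - 25 = -15$)
$S{\left(n \right)} = -9$ ($S{\left(n \right)} = -4 - 5 = -9$)
$S{\left(q \right)} \left(-1278\right) = \left(-9\right) \left(-1278\right) = 11502$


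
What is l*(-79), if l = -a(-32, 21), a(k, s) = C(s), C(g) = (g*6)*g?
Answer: 209034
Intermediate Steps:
C(g) = 6*g² (C(g) = (6*g)*g = 6*g²)
a(k, s) = 6*s²
l = -2646 (l = -6*21² = -6*441 = -1*2646 = -2646)
l*(-79) = -2646*(-79) = 209034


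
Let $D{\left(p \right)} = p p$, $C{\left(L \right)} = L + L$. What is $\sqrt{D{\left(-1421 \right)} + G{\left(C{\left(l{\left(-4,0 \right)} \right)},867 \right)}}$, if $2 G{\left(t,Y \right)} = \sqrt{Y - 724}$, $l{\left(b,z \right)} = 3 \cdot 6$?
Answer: $\frac{\sqrt{8076964 + 2 \sqrt{143}}}{2} \approx 1421.0$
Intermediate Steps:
$l{\left(b,z \right)} = 18$
$C{\left(L \right)} = 2 L$
$D{\left(p \right)} = p^{2}$
$G{\left(t,Y \right)} = \frac{\sqrt{-724 + Y}}{2}$ ($G{\left(t,Y \right)} = \frac{\sqrt{Y - 724}}{2} = \frac{\sqrt{-724 + Y}}{2}$)
$\sqrt{D{\left(-1421 \right)} + G{\left(C{\left(l{\left(-4,0 \right)} \right)},867 \right)}} = \sqrt{\left(-1421\right)^{2} + \frac{\sqrt{-724 + 867}}{2}} = \sqrt{2019241 + \frac{\sqrt{143}}{2}}$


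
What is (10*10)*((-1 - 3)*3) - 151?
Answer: -1351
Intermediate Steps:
(10*10)*((-1 - 3)*3) - 151 = 100*(-4*3) - 151 = 100*(-12) - 151 = -1200 - 151 = -1351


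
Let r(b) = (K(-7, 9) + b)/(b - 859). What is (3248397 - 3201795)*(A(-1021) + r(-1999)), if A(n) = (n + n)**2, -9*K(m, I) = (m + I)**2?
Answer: 277682386204167/1429 ≈ 1.9432e+11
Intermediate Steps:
K(m, I) = -(I + m)**2/9 (K(m, I) = -(m + I)**2/9 = -(I + m)**2/9)
r(b) = (-4/9 + b)/(-859 + b) (r(b) = (-(9 - 7)**2/9 + b)/(b - 859) = (-1/9*2**2 + b)/(-859 + b) = (-1/9*4 + b)/(-859 + b) = (-4/9 + b)/(-859 + b))
A(n) = 4*n**2 (A(n) = (2*n)**2 = 4*n**2)
(3248397 - 3201795)*(A(-1021) + r(-1999)) = (3248397 - 3201795)*(4*(-1021)**2 + (-4/9 - 1999)/(-859 - 1999)) = 46602*(4*1042441 - 17995/9/(-2858)) = 46602*(4169764 - 1/2858*(-17995/9)) = 46602*(4169764 + 17995/25722) = 46602*(107254687603/25722) = 277682386204167/1429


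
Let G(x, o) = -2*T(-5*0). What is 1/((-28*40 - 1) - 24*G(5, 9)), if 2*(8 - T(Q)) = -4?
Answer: -1/641 ≈ -0.0015601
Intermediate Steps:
T(Q) = 10 (T(Q) = 8 - ½*(-4) = 8 + 2 = 10)
G(x, o) = -20 (G(x, o) = -2*10 = -20)
1/((-28*40 - 1) - 24*G(5, 9)) = 1/((-28*40 - 1) - 24*(-20)) = 1/((-1120 - 1) + 480) = 1/(-1121 + 480) = 1/(-641) = -1/641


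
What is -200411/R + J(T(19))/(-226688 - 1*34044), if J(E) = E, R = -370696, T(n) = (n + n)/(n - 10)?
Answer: 117566990305/217467696312 ≈ 0.54062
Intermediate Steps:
T(n) = 2*n/(-10 + n) (T(n) = (2*n)/(-10 + n) = 2*n/(-10 + n))
-200411/R + J(T(19))/(-226688 - 1*34044) = -200411/(-370696) + (2*19/(-10 + 19))/(-226688 - 1*34044) = -200411*(-1/370696) + (2*19/9)/(-226688 - 34044) = 200411/370696 + (2*19*(⅑))/(-260732) = 200411/370696 + (38/9)*(-1/260732) = 200411/370696 - 19/1173294 = 117566990305/217467696312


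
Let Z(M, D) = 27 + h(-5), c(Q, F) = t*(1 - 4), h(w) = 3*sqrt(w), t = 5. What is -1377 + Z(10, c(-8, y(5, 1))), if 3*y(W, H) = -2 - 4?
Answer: -1350 + 3*I*sqrt(5) ≈ -1350.0 + 6.7082*I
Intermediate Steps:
y(W, H) = -2 (y(W, H) = (-2 - 4)/3 = (1/3)*(-6) = -2)
c(Q, F) = -15 (c(Q, F) = 5*(1 - 4) = 5*(-3) = -15)
Z(M, D) = 27 + 3*I*sqrt(5) (Z(M, D) = 27 + 3*sqrt(-5) = 27 + 3*(I*sqrt(5)) = 27 + 3*I*sqrt(5))
-1377 + Z(10, c(-8, y(5, 1))) = -1377 + (27 + 3*I*sqrt(5)) = -1350 + 3*I*sqrt(5)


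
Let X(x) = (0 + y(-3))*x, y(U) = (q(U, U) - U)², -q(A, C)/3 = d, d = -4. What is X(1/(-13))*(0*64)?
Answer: 0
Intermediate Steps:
q(A, C) = 12 (q(A, C) = -3*(-4) = 12)
y(U) = (12 - U)²
X(x) = 225*x (X(x) = (0 + (-12 - 3)²)*x = (0 + (-15)²)*x = (0 + 225)*x = 225*x)
X(1/(-13))*(0*64) = (225/(-13))*(0*64) = (225*(-1/13))*0 = -225/13*0 = 0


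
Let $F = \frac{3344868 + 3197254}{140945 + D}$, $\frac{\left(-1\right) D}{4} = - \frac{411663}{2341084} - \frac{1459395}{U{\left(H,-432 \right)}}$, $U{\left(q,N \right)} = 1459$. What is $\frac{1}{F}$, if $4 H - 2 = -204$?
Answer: $\frac{61885783339051}{2793192970952729} \approx 0.022156$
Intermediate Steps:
$H = - \frac{101}{2}$ ($H = \frac{1}{2} + \frac{1}{4} \left(-204\right) = \frac{1}{2} - 51 = - \frac{101}{2} \approx -50.5$)
$D = \frac{3417166900497}{853910389}$ ($D = - 4 \left(- \frac{411663}{2341084} - \frac{1459395}{1459}\right) = \left(-4\right) \left(- \frac{3417166900497}{3415641556}\right) = \frac{3417166900497}{853910389} \approx 4001.8$)
$F = \frac{2793192970952729}{61885783339051}$ ($F = \frac{3344868 + 3197254}{140945 + \frac{3417166900497}{853910389}} = \frac{6542122}{\frac{123771566678102}{853910389}} = 6542122 \cdot \frac{853910389}{123771566678102} = \frac{2793192970952729}{61885783339051} \approx 45.135$)
$\frac{1}{F} = \frac{1}{\frac{2793192970952729}{61885783339051}} = \frac{61885783339051}{2793192970952729}$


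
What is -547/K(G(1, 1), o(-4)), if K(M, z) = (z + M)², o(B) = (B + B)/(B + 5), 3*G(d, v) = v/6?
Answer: -177228/20449 ≈ -8.6668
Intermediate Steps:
G(d, v) = v/18 (G(d, v) = (v/6)/3 = v/18)
o(B) = 2*B/(5 + B) (o(B) = (2*B)/(5 + B) = 2*B/(5 + B))
K(M, z) = (M + z)²
-547/K(G(1, 1), o(-4)) = -547/((1/18)*1 + 2*(-4)/(5 - 4))² = -547/(1/18 + 2*(-4)/1)² = -547/(1/18 + 2*(-4)*1)² = -547/(1/18 - 8)² = -547/((-143/18)²) = -547/20449/324 = -547*324/20449 = -177228/20449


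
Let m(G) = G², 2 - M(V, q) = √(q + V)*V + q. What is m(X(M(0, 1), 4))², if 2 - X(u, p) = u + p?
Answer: 81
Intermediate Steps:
M(V, q) = 2 - q - V*√(V + q) (M(V, q) = 2 - (√(q + V)*V + q) = 2 - (√(V + q)*V + q) = 2 - (V*√(V + q) + q) = 2 - (q + V*√(V + q)) = 2 + (-q - V*√(V + q)) = 2 - q - V*√(V + q))
X(u, p) = 2 - p - u (X(u, p) = 2 - (u + p) = 2 - (p + u) = 2 + (-p - u) = 2 - p - u)
m(X(M(0, 1), 4))² = ((2 - 1*4 - (2 - 1*1 - 1*0*√(0 + 1)))²)² = ((2 - 4 - (2 - 1 - 1*0*√1))²)² = ((2 - 4 - (2 - 1 - 1*0*1))²)² = ((2 - 4 - (2 - 1 + 0))²)² = ((2 - 4 - 1*1)²)² = ((2 - 4 - 1)²)² = ((-3)²)² = 9² = 81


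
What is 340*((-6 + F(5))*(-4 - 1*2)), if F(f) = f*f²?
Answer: -242760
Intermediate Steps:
F(f) = f³
340*((-6 + F(5))*(-4 - 1*2)) = 340*((-6 + 5³)*(-4 - 1*2)) = 340*((-6 + 125)*(-4 - 2)) = 340*(119*(-6)) = 340*(-714) = -242760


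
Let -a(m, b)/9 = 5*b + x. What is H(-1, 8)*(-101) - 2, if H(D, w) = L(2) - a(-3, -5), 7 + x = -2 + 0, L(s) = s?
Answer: 30702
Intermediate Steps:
x = -9 (x = -7 + (-2 + 0) = -7 - 2 = -9)
a(m, b) = 81 - 45*b (a(m, b) = -9*(5*b - 9) = -9*(-9 + 5*b) = 81 - 45*b)
H(D, w) = -304 (H(D, w) = 2 - (81 - 45*(-5)) = 2 - (81 + 225) = 2 - 1*306 = 2 - 306 = -304)
H(-1, 8)*(-101) - 2 = -304*(-101) - 2 = 30704 - 2 = 30702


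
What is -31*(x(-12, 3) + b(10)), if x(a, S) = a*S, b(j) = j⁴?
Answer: -308884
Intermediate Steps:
x(a, S) = S*a
-31*(x(-12, 3) + b(10)) = -31*(3*(-12) + 10⁴) = -31*(-36 + 10000) = -31*9964 = -308884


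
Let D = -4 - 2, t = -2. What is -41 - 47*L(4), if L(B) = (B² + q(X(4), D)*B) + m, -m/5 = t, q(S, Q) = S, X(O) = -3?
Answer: -699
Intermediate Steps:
D = -6
m = 10 (m = -5*(-2) = 10)
L(B) = 10 + B² - 3*B (L(B) = (B² - 3*B) + 10 = 10 + B² - 3*B)
-41 - 47*L(4) = -41 - 47*(10 + 4² - 3*4) = -41 - 47*(10 + 16 - 12) = -41 - 47*14 = -41 - 658 = -699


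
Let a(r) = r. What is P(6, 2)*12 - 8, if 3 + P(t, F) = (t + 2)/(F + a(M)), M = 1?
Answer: -12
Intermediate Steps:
P(t, F) = -3 + (2 + t)/(1 + F) (P(t, F) = -3 + (t + 2)/(F + 1) = -3 + (2 + t)/(1 + F))
P(6, 2)*12 - 8 = ((-1 + 6 - 3*2)/(1 + 2))*12 - 8 = ((-1 + 6 - 6)/3)*12 - 8 = ((⅓)*(-1))*12 - 8 = -⅓*12 - 8 = -4 - 8 = -12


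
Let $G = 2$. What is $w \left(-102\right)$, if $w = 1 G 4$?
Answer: $-816$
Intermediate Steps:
$w = 8$ ($w = 1 \cdot 2 \cdot 4 = 2 \cdot 4 = 8$)
$w \left(-102\right) = 8 \left(-102\right) = -816$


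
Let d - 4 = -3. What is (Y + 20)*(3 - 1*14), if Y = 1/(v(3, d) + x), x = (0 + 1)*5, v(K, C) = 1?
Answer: -1331/6 ≈ -221.83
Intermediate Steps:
d = 1 (d = 4 - 3 = 1)
x = 5 (x = 1*5 = 5)
Y = 1/6 (Y = 1/(1 + 5) = 1/6 ≈ 0.16667)
(Y + 20)*(3 - 1*14) = (1/6 + 20)*(3 - 1*14) = 121*(3 - 14)/6 = (121/6)*(-11) = -1331/6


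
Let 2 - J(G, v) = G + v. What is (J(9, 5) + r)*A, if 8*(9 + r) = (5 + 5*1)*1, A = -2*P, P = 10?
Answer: 395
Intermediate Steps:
J(G, v) = 2 - G - v (J(G, v) = 2 - (G + v) = 2 + (-G - v) = 2 - G - v)
A = -20 (A = -2*10 = -20)
r = -31/4 (r = -9 + ((5 + 5*1)*1)/8 = -9 + ((5 + 5)*1)/8 = -9 + (10*1)/8 = -9 + (1/8)*10 = -9 + 5/4 = -31/4 ≈ -7.7500)
(J(9, 5) + r)*A = ((2 - 1*9 - 1*5) - 31/4)*(-20) = ((2 - 9 - 5) - 31/4)*(-20) = (-12 - 31/4)*(-20) = -79/4*(-20) = 395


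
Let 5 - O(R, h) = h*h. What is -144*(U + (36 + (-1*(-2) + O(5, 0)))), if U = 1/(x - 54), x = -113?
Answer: -1033920/167 ≈ -6191.1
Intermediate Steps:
O(R, h) = 5 - h**2 (O(R, h) = 5 - h*h = 5 - h**2)
U = -1/167 (U = 1/(-113 - 54) = 1/(-167) = -1/167 ≈ -0.0059880)
-144*(U + (36 + (-1*(-2) + O(5, 0)))) = -144*(-1/167 + (36 + (-1*(-2) + (5 - 1*0**2)))) = -144*(-1/167 + (36 + (2 + (5 - 1*0)))) = -144*(-1/167 + (36 + (2 + (5 + 0)))) = -144*(-1/167 + (36 + (2 + 5))) = -144*(-1/167 + (36 + 7)) = -144*(-1/167 + 43) = -144*7180/167 = -1033920/167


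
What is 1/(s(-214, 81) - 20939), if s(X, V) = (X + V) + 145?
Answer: -1/20927 ≈ -4.7785e-5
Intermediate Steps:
s(X, V) = 145 + V + X (s(X, V) = (V + X) + 145 = 145 + V + X)
1/(s(-214, 81) - 20939) = 1/((145 + 81 - 214) - 20939) = 1/(12 - 20939) = 1/(-20927) = -1/20927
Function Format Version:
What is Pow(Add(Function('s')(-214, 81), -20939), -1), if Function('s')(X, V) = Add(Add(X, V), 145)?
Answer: Rational(-1, 20927) ≈ -4.7785e-5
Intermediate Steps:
Function('s')(X, V) = Add(145, V, X) (Function('s')(X, V) = Add(Add(V, X), 145) = Add(145, V, X))
Pow(Add(Function('s')(-214, 81), -20939), -1) = Pow(Add(Add(145, 81, -214), -20939), -1) = Pow(Add(12, -20939), -1) = Pow(-20927, -1) = Rational(-1, 20927)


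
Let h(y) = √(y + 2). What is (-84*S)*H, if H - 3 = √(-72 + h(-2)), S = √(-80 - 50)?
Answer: 1008*√65 - 252*I*√130 ≈ 8126.8 - 2873.2*I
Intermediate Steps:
S = I*√130 (S = √(-130) = I*√130 ≈ 11.402*I)
h(y) = √(2 + y)
H = 3 + 6*I*√2 (H = 3 + √(-72 + √(2 - 2)) = 3 + √(-72 + √0) = 3 + √(-72 + 0) = 3 + √(-72) = 3 + 6*I*√2 ≈ 3.0 + 8.4853*I)
(-84*S)*H = (-84*I*√130)*(3 + 6*I*√2) = -84*I*√130*(3 + 6*I*√2)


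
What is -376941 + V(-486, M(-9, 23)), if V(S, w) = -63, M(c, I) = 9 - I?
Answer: -377004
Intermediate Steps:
-376941 + V(-486, M(-9, 23)) = -376941 - 63 = -377004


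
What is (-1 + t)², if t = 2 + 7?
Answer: 64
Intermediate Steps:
t = 9
(-1 + t)² = (-1 + 9)² = 8² = 64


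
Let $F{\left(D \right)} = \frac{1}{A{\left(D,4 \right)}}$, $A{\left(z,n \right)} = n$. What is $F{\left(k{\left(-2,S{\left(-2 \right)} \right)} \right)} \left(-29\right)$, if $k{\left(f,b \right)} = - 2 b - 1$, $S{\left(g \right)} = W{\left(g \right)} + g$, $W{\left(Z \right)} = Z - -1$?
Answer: $- \frac{29}{4} \approx -7.25$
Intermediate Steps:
$W{\left(Z \right)} = 1 + Z$ ($W{\left(Z \right)} = Z + 1 = 1 + Z$)
$S{\left(g \right)} = 1 + 2 g$ ($S{\left(g \right)} = \left(1 + g\right) + g = 1 + 2 g$)
$k{\left(f,b \right)} = -1 - 2 b$
$F{\left(D \right)} = \frac{1}{4}$
$F{\left(k{\left(-2,S{\left(-2 \right)} \right)} \right)} \left(-29\right) = \frac{1}{4} \left(-29\right) = - \frac{29}{4}$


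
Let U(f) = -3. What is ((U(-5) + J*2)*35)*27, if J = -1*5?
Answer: -12285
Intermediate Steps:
J = -5
((U(-5) + J*2)*35)*27 = ((-3 - 5*2)*35)*27 = ((-3 - 10)*35)*27 = -13*35*27 = -455*27 = -12285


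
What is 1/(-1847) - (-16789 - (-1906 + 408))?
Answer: 28242476/1847 ≈ 15291.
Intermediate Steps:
1/(-1847) - (-16789 - (-1906 + 408)) = -1/1847 - (-16789 - 1*(-1498)) = -1/1847 - (-16789 + 1498) = -1/1847 - 1*(-15291) = -1/1847 + 15291 = 28242476/1847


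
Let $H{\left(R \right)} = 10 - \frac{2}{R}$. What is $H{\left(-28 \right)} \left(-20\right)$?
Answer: $- \frac{1410}{7} \approx -201.43$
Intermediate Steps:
$H{\left(R \right)} = 10 - \frac{2}{R}$
$H{\left(-28 \right)} \left(-20\right) = \left(10 - \frac{2}{-28}\right) \left(-20\right) = \left(10 - - \frac{1}{14}\right) \left(-20\right) = \left(10 + \frac{1}{14}\right) \left(-20\right) = \frac{141}{14} \left(-20\right) = - \frac{1410}{7}$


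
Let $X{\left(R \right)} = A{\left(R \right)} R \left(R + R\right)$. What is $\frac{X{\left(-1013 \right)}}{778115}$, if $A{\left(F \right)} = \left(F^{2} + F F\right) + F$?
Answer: $\frac{842002449570}{155623} \approx 5.4105 \cdot 10^{6}$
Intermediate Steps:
$A{\left(F \right)} = F + 2 F^{2}$ ($A{\left(F \right)} = \left(F^{2} + F^{2}\right) + F = 2 F^{2} + F = F + 2 F^{2}$)
$X{\left(R \right)} = 2 R^{3} \left(1 + 2 R\right)$ ($X{\left(R \right)} = R \left(1 + 2 R\right) R \left(R + R\right) = R^{2} \left(1 + 2 R\right) 2 R = 2 R^{3} \left(1 + 2 R\right)$)
$\frac{X{\left(-1013 \right)}}{778115} = \frac{\left(-1013\right)^{3} \left(2 + 4 \left(-1013\right)\right)}{778115} = - 1039509197 \left(2 - 4052\right) \frac{1}{778115} = \left(-1039509197\right) \left(-4050\right) \frac{1}{778115} = 4210012247850 \cdot \frac{1}{778115} = \frac{842002449570}{155623}$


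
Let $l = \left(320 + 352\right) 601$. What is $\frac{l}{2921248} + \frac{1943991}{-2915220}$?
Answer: $- \frac{608969709}{1152067180} \approx -0.52859$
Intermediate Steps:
$l = 403872$ ($l = 672 \cdot 601 = 403872$)
$\frac{l}{2921248} + \frac{1943991}{-2915220} = \frac{403872}{2921248} + \frac{1943991}{-2915220} = 403872 \cdot \frac{1}{2921248} + 1943991 \left(- \frac{1}{2915220}\right) = \frac{12621}{91289} - \frac{92571}{138820} = - \frac{608969709}{1152067180}$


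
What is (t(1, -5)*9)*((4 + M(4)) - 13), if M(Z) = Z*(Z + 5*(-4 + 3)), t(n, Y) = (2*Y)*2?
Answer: 2340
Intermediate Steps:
t(n, Y) = 4*Y
M(Z) = Z*(-5 + Z) (M(Z) = Z*(Z + 5*(-1)) = Z*(Z - 5) = Z*(-5 + Z))
(t(1, -5)*9)*((4 + M(4)) - 13) = ((4*(-5))*9)*((4 + 4*(-5 + 4)) - 13) = (-20*9)*((4 + 4*(-1)) - 13) = -180*((4 - 4) - 13) = -180*(0 - 13) = -180*(-13) = 2340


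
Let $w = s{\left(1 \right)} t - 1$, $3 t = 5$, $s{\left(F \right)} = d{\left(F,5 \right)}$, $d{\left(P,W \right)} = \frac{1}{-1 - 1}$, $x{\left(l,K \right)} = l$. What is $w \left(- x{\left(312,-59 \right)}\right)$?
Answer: $572$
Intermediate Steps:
$d{\left(P,W \right)} = - \frac{1}{2}$ ($d{\left(P,W \right)} = \frac{1}{-2} = - \frac{1}{2}$)
$s{\left(F \right)} = - \frac{1}{2}$
$t = \frac{5}{3}$ ($t = \frac{1}{3} \cdot 5 = \frac{5}{3} \approx 1.6667$)
$w = - \frac{11}{6}$ ($w = \left(- \frac{1}{2}\right) \frac{5}{3} - 1 = - \frac{5}{6} - 1 = - \frac{11}{6} \approx -1.8333$)
$w \left(- x{\left(312,-59 \right)}\right) = - \frac{11 \left(\left(-1\right) 312\right)}{6} = \left(- \frac{11}{6}\right) \left(-312\right) = 572$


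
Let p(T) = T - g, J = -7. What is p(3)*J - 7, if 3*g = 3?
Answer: -21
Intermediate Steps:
g = 1 (g = (⅓)*3 = 1)
p(T) = -1 + T (p(T) = T - 1*1 = T - 1 = -1 + T)
p(3)*J - 7 = (-1 + 3)*(-7) - 7 = 2*(-7) - 7 = -14 - 7 = -21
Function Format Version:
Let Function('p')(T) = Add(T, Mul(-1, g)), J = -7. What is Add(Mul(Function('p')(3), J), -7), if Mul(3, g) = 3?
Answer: -21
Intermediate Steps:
g = 1 (g = Mul(Rational(1, 3), 3) = 1)
Function('p')(T) = Add(-1, T) (Function('p')(T) = Add(T, Mul(-1, 1)) = Add(T, -1) = Add(-1, T))
Add(Mul(Function('p')(3), J), -7) = Add(Mul(Add(-1, 3), -7), -7) = Add(Mul(2, -7), -7) = Add(-14, -7) = -21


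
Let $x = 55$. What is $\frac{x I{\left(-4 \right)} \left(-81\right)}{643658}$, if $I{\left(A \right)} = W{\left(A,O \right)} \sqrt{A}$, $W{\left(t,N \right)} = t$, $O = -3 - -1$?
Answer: $\frac{17820 i}{321829} \approx 0.055371 i$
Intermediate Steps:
$O = -2$ ($O = -3 + 1 = -2$)
$I{\left(A \right)} = A^{\frac{3}{2}}$ ($I{\left(A \right)} = A \sqrt{A} = A^{\frac{3}{2}}$)
$\frac{x I{\left(-4 \right)} \left(-81\right)}{643658} = \frac{55 \left(-4\right)^{\frac{3}{2}} \left(-81\right)}{643658} = 55 \left(- 8 i\right) \left(-81\right) \frac{1}{643658} = - 440 i \left(-81\right) \frac{1}{643658} = 35640 i \frac{1}{643658} = \frac{17820 i}{321829}$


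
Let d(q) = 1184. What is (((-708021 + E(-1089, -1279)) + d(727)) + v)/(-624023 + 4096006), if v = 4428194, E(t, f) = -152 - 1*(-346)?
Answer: 3721551/3471983 ≈ 1.0719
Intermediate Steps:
E(t, f) = 194 (E(t, f) = -152 + 346 = 194)
(((-708021 + E(-1089, -1279)) + d(727)) + v)/(-624023 + 4096006) = (((-708021 + 194) + 1184) + 4428194)/(-624023 + 4096006) = ((-707827 + 1184) + 4428194)/3471983 = (-706643 + 4428194)*(1/3471983) = 3721551*(1/3471983) = 3721551/3471983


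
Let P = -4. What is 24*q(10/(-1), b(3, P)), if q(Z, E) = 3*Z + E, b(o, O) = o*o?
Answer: -504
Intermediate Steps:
b(o, O) = o²
q(Z, E) = E + 3*Z
24*q(10/(-1), b(3, P)) = 24*(3² + 3*(10/(-1))) = 24*(9 + 3*(10*(-1))) = 24*(9 + 3*(-10)) = 24*(9 - 30) = 24*(-21) = -504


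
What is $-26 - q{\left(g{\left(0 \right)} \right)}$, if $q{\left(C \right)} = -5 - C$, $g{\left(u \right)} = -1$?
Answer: $-22$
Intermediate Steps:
$-26 - q{\left(g{\left(0 \right)} \right)} = -26 - \left(-5 - -1\right) = -26 - \left(-5 + 1\right) = -26 - -4 = -26 + 4 = -22$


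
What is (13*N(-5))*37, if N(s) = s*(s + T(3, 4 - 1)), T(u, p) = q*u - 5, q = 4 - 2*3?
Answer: 38480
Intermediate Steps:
q = -2 (q = 4 - 6 = -2)
T(u, p) = -5 - 2*u (T(u, p) = -2*u - 5 = -5 - 2*u)
N(s) = s*(-11 + s) (N(s) = s*(s + (-5 - 2*3)) = s*(s + (-5 - 6)) = s*(s - 11) = s*(-11 + s))
(13*N(-5))*37 = (13*(-5*(-11 - 5)))*37 = (13*(-5*(-16)))*37 = (13*80)*37 = 1040*37 = 38480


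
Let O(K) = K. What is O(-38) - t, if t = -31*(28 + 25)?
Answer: 1605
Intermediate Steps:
t = -1643 (t = -31*53 = -1643)
O(-38) - t = -38 - 1*(-1643) = -38 + 1643 = 1605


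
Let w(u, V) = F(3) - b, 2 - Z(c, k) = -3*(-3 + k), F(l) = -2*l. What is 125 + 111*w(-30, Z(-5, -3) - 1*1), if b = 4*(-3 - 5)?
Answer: 3011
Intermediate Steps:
Z(c, k) = -7 + 3*k (Z(c, k) = 2 - (-3)*(-3 + k) = 2 - (9 - 3*k) = 2 + (-9 + 3*k) = -7 + 3*k)
b = -32 (b = 4*(-8) = -32)
w(u, V) = 26 (w(u, V) = -2*3 - 1*(-32) = -6 + 32 = 26)
125 + 111*w(-30, Z(-5, -3) - 1*1) = 125 + 111*26 = 125 + 2886 = 3011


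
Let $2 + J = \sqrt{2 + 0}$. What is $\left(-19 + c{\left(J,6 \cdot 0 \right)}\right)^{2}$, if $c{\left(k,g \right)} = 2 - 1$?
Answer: $324$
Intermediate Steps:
$J = -2 + \sqrt{2}$ ($J = -2 + \sqrt{2 + 0} = -2 + \sqrt{2} \approx -0.58579$)
$c{\left(k,g \right)} = 1$
$\left(-19 + c{\left(J,6 \cdot 0 \right)}\right)^{2} = \left(-19 + 1\right)^{2} = \left(-18\right)^{2} = 324$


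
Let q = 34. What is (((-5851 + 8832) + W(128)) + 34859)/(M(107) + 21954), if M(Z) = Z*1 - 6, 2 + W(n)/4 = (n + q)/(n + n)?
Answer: 242141/141152 ≈ 1.7155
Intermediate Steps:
W(n) = -8 + 2*(34 + n)/n (W(n) = -8 + 4*((n + 34)/(n + n)) = -8 + 4*((34 + n)/((2*n))) = -8 + 4*((34 + n)*(1/(2*n))) = -8 + 4*((34 + n)/(2*n)) = -8 + 2*(34 + n)/n)
M(Z) = -6 + Z (M(Z) = Z - 6 = -6 + Z)
(((-5851 + 8832) + W(128)) + 34859)/(M(107) + 21954) = (((-5851 + 8832) + (-6 + 68/128)) + 34859)/((-6 + 107) + 21954) = ((2981 + (-6 + 68*(1/128))) + 34859)/(101 + 21954) = ((2981 + (-6 + 17/32)) + 34859)/22055 = ((2981 - 175/32) + 34859)*(1/22055) = (95217/32 + 34859)*(1/22055) = (1210705/32)*(1/22055) = 242141/141152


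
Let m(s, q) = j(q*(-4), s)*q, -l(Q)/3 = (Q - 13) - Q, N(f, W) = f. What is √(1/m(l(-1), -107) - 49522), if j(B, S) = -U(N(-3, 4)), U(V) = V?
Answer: I*√5102796723/321 ≈ 222.54*I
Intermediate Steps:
j(B, S) = 3 (j(B, S) = -1*(-3) = 3)
l(Q) = 39 (l(Q) = -3*((Q - 13) - Q) = -3*((-13 + Q) - Q) = -3*(-13) = 39)
m(s, q) = 3*q
√(1/m(l(-1), -107) - 49522) = √(1/(3*(-107)) - 49522) = √(1/(-321) - 49522) = √(-1/321 - 49522) = √(-15896563/321) = I*√5102796723/321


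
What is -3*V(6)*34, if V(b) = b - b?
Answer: 0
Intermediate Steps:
V(b) = 0
-3*V(6)*34 = -3*0*34 = 0*34 = 0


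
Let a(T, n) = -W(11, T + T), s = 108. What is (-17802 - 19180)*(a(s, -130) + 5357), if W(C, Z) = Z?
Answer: -190124462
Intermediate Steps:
a(T, n) = -2*T (a(T, n) = -(T + T) = -2*T)
(-17802 - 19180)*(a(s, -130) + 5357) = (-17802 - 19180)*(-2*108 + 5357) = -36982*(-216 + 5357) = -36982*5141 = -190124462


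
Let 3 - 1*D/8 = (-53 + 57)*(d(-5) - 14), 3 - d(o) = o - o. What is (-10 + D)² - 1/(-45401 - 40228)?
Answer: 11470518325/85629 ≈ 1.3396e+5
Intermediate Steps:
d(o) = 3 (d(o) = 3 - (o - o) = 3 - 1*0 = 3 + 0 = 3)
D = 376 (D = 24 - 8*(-53 + 57)*(3 - 14) = 24 - 32*(-11) = 24 - 8*(-44) = 24 + 352 = 376)
(-10 + D)² - 1/(-45401 - 40228) = (-10 + 376)² - 1/(-45401 - 40228) = 366² - 1/(-85629) = 133956 - 1*(-1/85629) = 133956 + 1/85629 = 11470518325/85629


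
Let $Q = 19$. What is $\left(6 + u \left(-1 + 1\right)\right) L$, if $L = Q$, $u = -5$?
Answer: $114$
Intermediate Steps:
$L = 19$
$\left(6 + u \left(-1 + 1\right)\right) L = \left(6 - 5 \left(-1 + 1\right)\right) 19 = \left(6 - 0\right) 19 = \left(6 + 0\right) 19 = 6 \cdot 19 = 114$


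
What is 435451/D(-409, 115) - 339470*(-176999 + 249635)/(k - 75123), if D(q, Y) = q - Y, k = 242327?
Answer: -3248366609771/21903724 ≈ -1.4830e+5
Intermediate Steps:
435451/D(-409, 115) - 339470*(-176999 + 249635)/(k - 75123) = 435451/(-409 - 1*115) - 339470*(-176999 + 249635)/(242327 - 75123) = 435451/(-409 - 115) - 339470/(167204/72636) = 435451/(-524) - 339470/(167204*(1/72636)) = 435451*(-1/524) - 339470/41801/18159 = -435451/524 - 339470*18159/41801 = -435451/524 - 6164435730/41801 = -3248366609771/21903724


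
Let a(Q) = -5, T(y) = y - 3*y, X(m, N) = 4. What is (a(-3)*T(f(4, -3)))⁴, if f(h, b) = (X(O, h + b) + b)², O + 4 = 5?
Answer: 10000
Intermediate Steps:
O = 1 (O = -4 + 5 = 1)
f(h, b) = (4 + b)²
T(y) = -2*y
(a(-3)*T(f(4, -3)))⁴ = (-(-10)*(4 - 3)²)⁴ = (-(-10)*1²)⁴ = (-(-10))⁴ = (-5*(-2))⁴ = 10⁴ = 10000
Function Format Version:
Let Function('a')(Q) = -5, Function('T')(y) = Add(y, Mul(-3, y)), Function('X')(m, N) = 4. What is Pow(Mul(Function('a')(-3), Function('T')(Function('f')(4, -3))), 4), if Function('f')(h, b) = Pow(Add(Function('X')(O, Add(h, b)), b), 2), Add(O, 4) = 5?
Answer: 10000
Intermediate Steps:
O = 1 (O = Add(-4, 5) = 1)
Function('f')(h, b) = Pow(Add(4, b), 2)
Function('T')(y) = Mul(-2, y)
Pow(Mul(Function('a')(-3), Function('T')(Function('f')(4, -3))), 4) = Pow(Mul(-5, Mul(-2, Pow(Add(4, -3), 2))), 4) = Pow(Mul(-5, Mul(-2, Pow(1, 2))), 4) = Pow(Mul(-5, Mul(-2, 1)), 4) = Pow(Mul(-5, -2), 4) = Pow(10, 4) = 10000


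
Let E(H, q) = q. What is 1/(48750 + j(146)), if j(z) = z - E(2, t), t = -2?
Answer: 1/48898 ≈ 2.0451e-5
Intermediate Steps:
j(z) = 2 + z (j(z) = z - 1*(-2) = z + 2 = 2 + z)
1/(48750 + j(146)) = 1/(48750 + (2 + 146)) = 1/(48750 + 148) = 1/48898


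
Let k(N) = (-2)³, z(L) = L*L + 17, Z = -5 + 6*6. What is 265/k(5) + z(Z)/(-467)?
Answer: -131579/3736 ≈ -35.219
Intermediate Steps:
Z = 31 (Z = -5 + 36 = 31)
z(L) = 17 + L² (z(L) = L² + 17 = 17 + L²)
k(N) = -8
265/k(5) + z(Z)/(-467) = 265/(-8) + (17 + 31²)/(-467) = 265*(-⅛) + (17 + 961)*(-1/467) = -265/8 + 978*(-1/467) = -265/8 - 978/467 = -131579/3736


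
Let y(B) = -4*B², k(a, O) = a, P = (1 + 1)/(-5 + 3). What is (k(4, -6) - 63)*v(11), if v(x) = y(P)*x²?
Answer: 28556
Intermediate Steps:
P = -1 (P = 2/(-2) = 2*(-½) = -1)
v(x) = -4*x² (v(x) = (-4*(-1)²)*x² = (-4*1)*x² = -4*x²)
(k(4, -6) - 63)*v(11) = (4 - 63)*(-4*11²) = -(-236)*121 = -59*(-484) = 28556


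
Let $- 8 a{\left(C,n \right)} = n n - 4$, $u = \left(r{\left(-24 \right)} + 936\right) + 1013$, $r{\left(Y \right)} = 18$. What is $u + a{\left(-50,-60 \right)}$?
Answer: $\frac{3035}{2} \approx 1517.5$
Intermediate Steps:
$u = 1967$ ($u = \left(18 + 936\right) + 1013 = 954 + 1013 = 1967$)
$a{\left(C,n \right)} = \frac{1}{2} - \frac{n^{2}}{8}$ ($a{\left(C,n \right)} = - \frac{n n - 4}{8} = - \frac{n^{2} - 4}{8} = - \frac{-4 + n^{2}}{8} = \frac{1}{2} - \frac{n^{2}}{8}$)
$u + a{\left(-50,-60 \right)} = 1967 + \left(\frac{1}{2} - \frac{\left(-60\right)^{2}}{8}\right) = 1967 + \left(\frac{1}{2} - 450\right) = 1967 - \frac{899}{2} = \frac{3035}{2}$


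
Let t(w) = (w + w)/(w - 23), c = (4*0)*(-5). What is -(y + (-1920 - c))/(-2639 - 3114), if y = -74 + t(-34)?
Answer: -113590/327921 ≈ -0.34639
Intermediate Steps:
c = 0 (c = 0*(-5) = 0)
t(w) = 2*w/(-23 + w) (t(w) = (2*w)/(-23 + w) = 2*w/(-23 + w))
y = -4150/57 (y = -74 + 2*(-34)/(-23 - 34) = -74 + 2*(-34)/(-57) = -74 + 2*(-34)*(-1/57) = -74 + 68/57 = -4150/57 ≈ -72.807)
-(y + (-1920 - c))/(-2639 - 3114) = -(-4150/57 + (-1920 - 1*0))/(-2639 - 3114) = -(-4150/57 + (-1920 + 0))/(-5753) = -(-4150/57 - 1920)*(-1)/5753 = -(-113590)*(-1)/(57*5753) = -1*113590/327921 = -113590/327921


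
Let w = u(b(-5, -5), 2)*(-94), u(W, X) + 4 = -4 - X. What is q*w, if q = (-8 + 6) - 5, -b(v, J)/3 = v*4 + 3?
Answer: -6580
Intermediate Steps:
b(v, J) = -9 - 12*v (b(v, J) = -3*(v*4 + 3) = -3*(4*v + 3) = -3*(3 + 4*v) = -9 - 12*v)
u(W, X) = -8 - X (u(W, X) = -4 + (-4 - X) = -8 - X)
q = -7 (q = -2 - 5 = -7)
w = 940 (w = (-8 - 1*2)*(-94) = (-8 - 2)*(-94) = -10*(-94) = 940)
q*w = -7*940 = -6580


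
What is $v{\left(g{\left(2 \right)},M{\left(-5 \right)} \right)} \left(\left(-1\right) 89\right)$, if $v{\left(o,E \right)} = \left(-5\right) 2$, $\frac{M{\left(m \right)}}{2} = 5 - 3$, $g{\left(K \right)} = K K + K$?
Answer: $890$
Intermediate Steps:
$g{\left(K \right)} = K + K^{2}$ ($g{\left(K \right)} = K^{2} + K = K + K^{2}$)
$M{\left(m \right)} = 4$ ($M{\left(m \right)} = 2 \left(5 - 3\right) = 2 \cdot 2 = 4$)
$v{\left(o,E \right)} = -10$
$v{\left(g{\left(2 \right)},M{\left(-5 \right)} \right)} \left(\left(-1\right) 89\right) = - 10 \left(\left(-1\right) 89\right) = \left(-10\right) \left(-89\right) = 890$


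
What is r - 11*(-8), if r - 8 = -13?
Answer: 83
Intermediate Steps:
r = -5 (r = 8 - 13 = -5)
r - 11*(-8) = -5 - 11*(-8) = -5 + 88 = 83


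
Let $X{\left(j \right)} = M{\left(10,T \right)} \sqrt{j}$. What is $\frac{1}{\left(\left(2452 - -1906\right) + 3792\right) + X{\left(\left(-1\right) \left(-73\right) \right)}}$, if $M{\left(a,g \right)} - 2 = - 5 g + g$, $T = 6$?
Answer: $\frac{4075}{33193584} + \frac{11 \sqrt{73}}{33193584} \approx 0.0001256$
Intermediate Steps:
$M{\left(a,g \right)} = 2 - 4 g$ ($M{\left(a,g \right)} = 2 + \left(- 5 g + g\right) = 2 - 4 g$)
$X{\left(j \right)} = - 22 \sqrt{j}$ ($X{\left(j \right)} = \left(2 - 24\right) \sqrt{j} = - 22 \sqrt{j}$)
$\frac{1}{\left(\left(2452 - -1906\right) + 3792\right) + X{\left(\left(-1\right) \left(-73\right) \right)}} = \frac{1}{\left(\left(2452 - -1906\right) + 3792\right) - 22 \sqrt{\left(-1\right) \left(-73\right)}} = \frac{1}{\left(\left(2452 + 1906\right) + 3792\right) - 22 \sqrt{73}} = \frac{1}{\left(4358 + 3792\right) - 22 \sqrt{73}} = \frac{1}{8150 - 22 \sqrt{73}}$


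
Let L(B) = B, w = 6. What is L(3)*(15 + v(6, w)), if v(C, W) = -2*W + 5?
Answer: 24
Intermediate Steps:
v(C, W) = 5 - 2*W
L(3)*(15 + v(6, w)) = 3*(15 + (5 - 2*6)) = 3*(15 + (5 - 12)) = 3*(15 - 7) = 3*8 = 24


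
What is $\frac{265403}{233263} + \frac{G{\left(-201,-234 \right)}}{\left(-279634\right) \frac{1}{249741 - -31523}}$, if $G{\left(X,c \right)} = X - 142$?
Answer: $\frac{11288962931339}{32614132871} \approx 346.14$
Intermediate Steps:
$G{\left(X,c \right)} = -142 + X$
$\frac{265403}{233263} + \frac{G{\left(-201,-234 \right)}}{\left(-279634\right) \frac{1}{249741 - -31523}} = \frac{265403}{233263} + \frac{-142 - 201}{\left(-279634\right) \frac{1}{249741 - -31523}} = 265403 \cdot \frac{1}{233263} - \frac{343}{\left(-279634\right) \frac{1}{249741 + 31523}} = \frac{265403}{233263} - \frac{343}{\left(-279634\right) \frac{1}{281264}} = \frac{265403}{233263} - \frac{343}{- \frac{139817}{140632}} = \frac{265403}{233263} - - \frac{48236776}{139817} = \frac{265403}{233263} + \frac{48236776}{139817} = \frac{11288962931339}{32614132871}$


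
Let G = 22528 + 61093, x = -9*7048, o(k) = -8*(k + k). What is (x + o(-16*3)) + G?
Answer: 20957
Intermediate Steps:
o(k) = -16*k
x = -63432
G = 83621
(x + o(-16*3)) + G = (-63432 - (-256)*3) + 83621 = (-63432 - 16*(-48)) + 83621 = (-63432 + 768) + 83621 = -62664 + 83621 = 20957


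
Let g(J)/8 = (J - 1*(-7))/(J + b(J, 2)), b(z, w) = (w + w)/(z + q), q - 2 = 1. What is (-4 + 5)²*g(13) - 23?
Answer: -579/53 ≈ -10.925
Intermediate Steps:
q = 3 (q = 2 + 1 = 3)
b(z, w) = 2*w/(3 + z) (b(z, w) = (w + w)/(z + 3) = (2*w)/(3 + z) = 2*w/(3 + z))
g(J) = 8*(7 + J)/(J + 4/(3 + J)) (g(J) = 8*((J - 1*(-7))/(J + 2*2/(3 + J))) = 8*((J + 7)/(J + 4/(3 + J))) = 8*((7 + J)/(J + 4/(3 + J))) = 8*(7 + J)/(J + 4/(3 + J)))
(-4 + 5)²*g(13) - 23 = (-4 + 5)²*(8*(3 + 13)*(7 + 13)/(4 + 13*(3 + 13))) - 23 = 1²*(8*16*20/(4 + 13*16)) - 23 = 1*(8*16*20/(4 + 208)) - 23 = 1*(8*16*20/212) - 23 = 1*(8*(1/212)*16*20) - 23 = 1*(640/53) - 23 = 640/53 - 23 = -579/53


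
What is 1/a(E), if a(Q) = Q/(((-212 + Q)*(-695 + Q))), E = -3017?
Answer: -11986048/3017 ≈ -3972.8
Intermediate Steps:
a(Q) = Q/((-695 + Q)*(-212 + Q)) (a(Q) = Q/(((-695 + Q)*(-212 + Q))) = Q*(1/((-695 + Q)*(-212 + Q))) = Q/((-695 + Q)*(-212 + Q)))
1/a(E) = 1/(-3017/(147340 + (-3017)² - 907*(-3017))) = 1/(-3017/(147340 + 9102289 + 2736419)) = 1/(-3017/11986048) = -11986048/3017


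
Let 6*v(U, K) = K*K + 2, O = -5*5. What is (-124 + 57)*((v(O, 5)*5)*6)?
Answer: -9045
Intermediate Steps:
O = -25
v(U, K) = 1/3 + K**2/6 (v(U, K) = (K*K + 2)/6 = (K**2 + 2)/6 = (2 + K**2)/6 = 1/3 + K**2/6)
(-124 + 57)*((v(O, 5)*5)*6) = (-124 + 57)*(((1/3 + (1/6)*5**2)*5)*6) = -67*(1/3 + (1/6)*25)*5*6 = -67*(1/3 + 25/6)*5*6 = -67*(9/2)*5*6 = -3015*6/2 = -67*135 = -9045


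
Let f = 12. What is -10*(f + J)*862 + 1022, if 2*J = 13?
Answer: -158448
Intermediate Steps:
J = 13/2 (J = (½)*13 = 13/2 ≈ 6.5000)
-10*(f + J)*862 + 1022 = -10*(12 + 13/2)*862 + 1022 = -10*37/2*862 + 1022 = -185*862 + 1022 = -159470 + 1022 = -158448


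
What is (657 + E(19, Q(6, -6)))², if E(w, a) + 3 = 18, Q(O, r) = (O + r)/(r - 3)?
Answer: 451584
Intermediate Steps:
Q(O, r) = (O + r)/(-3 + r)
E(w, a) = 15 (E(w, a) = -3 + 18 = 15)
(657 + E(19, Q(6, -6)))² = (657 + 15)² = 672² = 451584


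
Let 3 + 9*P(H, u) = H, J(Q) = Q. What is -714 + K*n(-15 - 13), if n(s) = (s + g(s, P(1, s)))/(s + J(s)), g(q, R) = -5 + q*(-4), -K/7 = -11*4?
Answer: -2297/2 ≈ -1148.5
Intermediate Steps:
P(H, u) = -⅓ + H/9
K = 308 (K = -(-77)*4 = -7*(-44) = 308)
g(q, R) = -5 - 4*q
n(s) = (-5 - 3*s)/(2*s) (n(s) = (s + (-5 - 4*s))/(s + s) = (-5 - 3*s)/((2*s)) = (-5 - 3*s)*(1/(2*s)) = (-5 - 3*s)/(2*s))
-714 + K*n(-15 - 13) = -714 + 308*((-5 - 3*(-15 - 13))/(2*(-15 - 13))) = -714 + 308*((½)*(-5 - 3*(-28))/(-28)) = -714 + 308*((½)*(-1/28)*(-5 + 84)) = -714 + 308*((½)*(-1/28)*79) = -714 + 308*(-79/56) = -714 - 869/2 = -2297/2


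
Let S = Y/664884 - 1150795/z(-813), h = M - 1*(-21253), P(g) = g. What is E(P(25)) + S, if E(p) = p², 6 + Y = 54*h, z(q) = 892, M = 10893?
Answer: -32743662467/49423044 ≈ -662.52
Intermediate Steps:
h = 32146 (h = 10893 - 1*(-21253) = 10893 + 21253 = 32146)
Y = 1735878 (Y = -6 + 54*32146 = -6 + 1735884 = 1735878)
S = -63633064967/49423044 (S = 1735878/664884 - 1150795/892 = 1735878*(1/664884) - 1150795*1/892 = 289313/110814 - 1150795/892 = -63633064967/49423044 ≈ -1287.5)
E(P(25)) + S = 25² - 63633064967/49423044 = 625 - 63633064967/49423044 = -32743662467/49423044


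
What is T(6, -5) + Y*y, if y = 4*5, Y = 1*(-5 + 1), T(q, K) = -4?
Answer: -84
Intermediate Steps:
Y = -4 (Y = 1*(-4) = -4)
y = 20
T(6, -5) + Y*y = -4 - 4*20 = -4 - 80 = -84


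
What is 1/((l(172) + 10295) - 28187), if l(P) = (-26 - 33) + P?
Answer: -1/17779 ≈ -5.6246e-5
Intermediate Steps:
l(P) = -59 + P
1/((l(172) + 10295) - 28187) = 1/(((-59 + 172) + 10295) - 28187) = 1/((113 + 10295) - 28187) = 1/(10408 - 28187) = 1/(-17779) = -1/17779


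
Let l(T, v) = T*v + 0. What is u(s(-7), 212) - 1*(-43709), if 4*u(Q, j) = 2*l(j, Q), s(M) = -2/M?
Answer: 306175/7 ≈ 43739.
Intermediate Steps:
l(T, v) = T*v
u(Q, j) = Q*j/2 (u(Q, j) = (2*(j*Q))/4 = (2*(Q*j))/4 = (2*Q*j)/4 = Q*j/2)
u(s(-7), 212) - 1*(-43709) = (½)*(-2/(-7))*212 - 1*(-43709) = (½)*(-2*(-⅐))*212 + 43709 = (½)*(2/7)*212 + 43709 = 212/7 + 43709 = 306175/7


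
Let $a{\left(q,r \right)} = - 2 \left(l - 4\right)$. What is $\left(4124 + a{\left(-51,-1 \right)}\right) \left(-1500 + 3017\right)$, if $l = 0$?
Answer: $6268244$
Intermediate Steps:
$a{\left(q,r \right)} = 8$ ($a{\left(q,r \right)} = - 2 \left(0 - 4\right) = \left(-2\right) \left(-4\right) = 8$)
$\left(4124 + a{\left(-51,-1 \right)}\right) \left(-1500 + 3017\right) = \left(4124 + 8\right) \left(-1500 + 3017\right) = 4132 \cdot 1517 = 6268244$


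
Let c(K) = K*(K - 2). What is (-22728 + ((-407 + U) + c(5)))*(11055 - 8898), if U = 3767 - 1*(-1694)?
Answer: -38090463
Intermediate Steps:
c(K) = K*(-2 + K)
U = 5461 (U = 3767 + 1694 = 5461)
(-22728 + ((-407 + U) + c(5)))*(11055 - 8898) = (-22728 + ((-407 + 5461) + 5*(-2 + 5)))*(11055 - 8898) = (-22728 + (5054 + 5*3))*2157 = (-22728 + (5054 + 15))*2157 = (-22728 + 5069)*2157 = -17659*2157 = -38090463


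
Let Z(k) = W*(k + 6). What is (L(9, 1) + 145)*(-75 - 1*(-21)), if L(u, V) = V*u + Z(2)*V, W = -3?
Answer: -7020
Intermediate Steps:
Z(k) = -18 - 3*k (Z(k) = -3*(k + 6) = -3*(6 + k) = -18 - 3*k)
L(u, V) = -24*V + V*u (L(u, V) = V*u + (-18 - 3*2)*V = V*u + (-18 - 6)*V = V*u - 24*V = -24*V + V*u)
(L(9, 1) + 145)*(-75 - 1*(-21)) = (1*(-24 + 9) + 145)*(-75 - 1*(-21)) = (1*(-15) + 145)*(-75 + 21) = (-15 + 145)*(-54) = 130*(-54) = -7020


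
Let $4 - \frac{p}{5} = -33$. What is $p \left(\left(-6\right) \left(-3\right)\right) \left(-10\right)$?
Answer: $-33300$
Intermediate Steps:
$p = 185$ ($p = 20 - -165 = 20 + 165 = 185$)
$p \left(\left(-6\right) \left(-3\right)\right) \left(-10\right) = 185 \left(\left(-6\right) \left(-3\right)\right) \left(-10\right) = 185 \cdot 18 \left(-10\right) = 3330 \left(-10\right) = -33300$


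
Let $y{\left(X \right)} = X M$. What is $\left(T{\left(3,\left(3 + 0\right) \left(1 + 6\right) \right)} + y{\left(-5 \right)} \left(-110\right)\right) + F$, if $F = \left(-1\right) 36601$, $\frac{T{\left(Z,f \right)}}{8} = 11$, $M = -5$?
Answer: $-39263$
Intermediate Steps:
$T{\left(Z,f \right)} = 88$ ($T{\left(Z,f \right)} = 8 \cdot 11 = 88$)
$y{\left(X \right)} = - 5 X$ ($y{\left(X \right)} = X \left(-5\right) = - 5 X$)
$F = -36601$
$\left(T{\left(3,\left(3 + 0\right) \left(1 + 6\right) \right)} + y{\left(-5 \right)} \left(-110\right)\right) + F = \left(88 + \left(-5\right) \left(-5\right) \left(-110\right)\right) - 36601 = \left(88 + 25 \left(-110\right)\right) - 36601 = \left(88 - 2750\right) - 36601 = -2662 - 36601 = -39263$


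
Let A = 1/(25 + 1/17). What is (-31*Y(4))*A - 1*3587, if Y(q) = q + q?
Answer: -766139/213 ≈ -3596.9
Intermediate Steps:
Y(q) = 2*q
A = 17/426 (A = 1/(25 + 1/17) = 1/(426/17) = 17/426 ≈ 0.039906)
(-31*Y(4))*A - 1*3587 = -62*4*(17/426) - 1*3587 = -31*8*(17/426) - 3587 = -248*17/426 - 3587 = -2108/213 - 3587 = -766139/213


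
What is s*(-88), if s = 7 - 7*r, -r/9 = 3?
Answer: -17248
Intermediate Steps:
r = -27 (r = -9*3 = -27)
s = 196 (s = 7 - 7*(-27) = 7 + 189 = 196)
s*(-88) = 196*(-88) = -17248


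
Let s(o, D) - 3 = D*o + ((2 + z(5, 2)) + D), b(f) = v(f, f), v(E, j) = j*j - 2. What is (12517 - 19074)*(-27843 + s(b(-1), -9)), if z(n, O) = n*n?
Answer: 182369841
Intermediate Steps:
z(n, O) = n²
v(E, j) = -2 + j² (v(E, j) = j² - 2 = -2 + j²)
b(f) = -2 + f²
s(o, D) = 30 + D + D*o (s(o, D) = 3 + (D*o + ((2 + 5²) + D)) = 3 + (D*o + ((2 + 25) + D)) = 3 + (D*o + (27 + D)) = 3 + (27 + D + D*o) = 30 + D + D*o)
(12517 - 19074)*(-27843 + s(b(-1), -9)) = (12517 - 19074)*(-27843 + (30 - 9 - 9*(-2 + (-1)²))) = -6557*(-27843 + (30 - 9 - 9*(-2 + 1))) = -6557*(-27843 + (30 - 9 - 9*(-1))) = -6557*(-27843 + (30 - 9 + 9)) = -6557*(-27843 + 30) = -6557*(-27813) = 182369841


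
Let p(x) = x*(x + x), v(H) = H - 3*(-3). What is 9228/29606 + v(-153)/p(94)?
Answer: 9925872/32699827 ≈ 0.30354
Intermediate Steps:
v(H) = 9 + H (v(H) = H + 9 = 9 + H)
p(x) = 2*x² (p(x) = x*(2*x) = 2*x²)
9228/29606 + v(-153)/p(94) = 9228/29606 + (9 - 153)/((2*94²)) = 9228*(1/29606) - 144/(2*8836) = 4614/14803 - 144/17672 = 4614/14803 - 144*1/17672 = 4614/14803 - 18/2209 = 9925872/32699827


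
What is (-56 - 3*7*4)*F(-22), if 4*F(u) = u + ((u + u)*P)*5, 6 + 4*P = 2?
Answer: -6930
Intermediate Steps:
P = -1 (P = -3/2 + (¼)*2 = -3/2 + ½ = -1)
F(u) = -9*u/4 (F(u) = (u + ((u + u)*(-1))*5)/4 = (u + ((2*u)*(-1))*5)/4 = (u - 2*u*5)/4 = (u - 10*u)/4 = (-9*u)/4 = -9*u/4)
(-56 - 3*7*4)*F(-22) = (-56 - 3*7*4)*(-9/4*(-22)) = (-56 - 21*4)*(99/2) = (-56 - 84)*(99/2) = -140*99/2 = -6930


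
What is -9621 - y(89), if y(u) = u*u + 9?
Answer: -17551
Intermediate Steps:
y(u) = 9 + u**2 (y(u) = u**2 + 9 = 9 + u**2)
-9621 - y(89) = -9621 - (9 + 89**2) = -9621 - (9 + 7921) = -9621 - 1*7930 = -9621 - 7930 = -17551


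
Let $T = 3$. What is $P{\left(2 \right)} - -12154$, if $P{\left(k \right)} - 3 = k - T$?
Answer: $12156$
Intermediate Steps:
$P{\left(k \right)} = k$ ($P{\left(k \right)} = 3 + \left(k - 3\right) = 3 + \left(-3 + k\right) = k$)
$P{\left(2 \right)} - -12154 = 2 - -12154 = 2 + 12154 = 12156$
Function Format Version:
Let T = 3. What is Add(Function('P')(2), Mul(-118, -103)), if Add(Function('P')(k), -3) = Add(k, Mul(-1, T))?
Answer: 12156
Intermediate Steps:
Function('P')(k) = k (Function('P')(k) = Add(3, Add(k, Mul(-1, 3))) = Add(3, Add(k, -3)) = Add(3, Add(-3, k)) = k)
Add(Function('P')(2), Mul(-118, -103)) = Add(2, Mul(-118, -103)) = Add(2, 12154) = 12156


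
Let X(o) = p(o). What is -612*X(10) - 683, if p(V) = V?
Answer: -6803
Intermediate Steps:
X(o) = o
-612*X(10) - 683 = -612*10 - 683 = -6120 - 683 = -6803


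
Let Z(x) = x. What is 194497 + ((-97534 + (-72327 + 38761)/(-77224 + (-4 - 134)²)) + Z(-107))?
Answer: 2817557823/29090 ≈ 96857.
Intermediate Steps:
194497 + ((-97534 + (-72327 + 38761)/(-77224 + (-4 - 134)²)) + Z(-107)) = 194497 + ((-97534 + (-72327 + 38761)/(-77224 + (-4 - 134)²)) - 107) = 194497 + ((-97534 - 33566/(-77224 + (-138)²)) - 107) = 194497 + ((-97534 - 33566/(-77224 + 19044)) - 107) = 194497 + ((-97534 - 33566/(-58180)) - 107) = 194497 + ((-97534 - 33566*(-1/58180)) - 107) = 194497 + ((-97534 + 16783/29090) - 107) = 194497 + (-2837247277/29090 - 107) = 194497 - 2840359907/29090 = 2817557823/29090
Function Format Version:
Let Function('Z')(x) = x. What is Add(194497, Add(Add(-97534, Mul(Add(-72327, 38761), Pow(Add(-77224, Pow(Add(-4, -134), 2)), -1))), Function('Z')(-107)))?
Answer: Rational(2817557823, 29090) ≈ 96857.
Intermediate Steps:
Add(194497, Add(Add(-97534, Mul(Add(-72327, 38761), Pow(Add(-77224, Pow(Add(-4, -134), 2)), -1))), Function('Z')(-107))) = Add(194497, Add(Add(-97534, Mul(Add(-72327, 38761), Pow(Add(-77224, Pow(Add(-4, -134), 2)), -1))), -107)) = Add(194497, Add(Add(-97534, Mul(-33566, Pow(Add(-77224, Pow(-138, 2)), -1))), -107)) = Add(194497, Add(Add(-97534, Mul(-33566, Pow(Add(-77224, 19044), -1))), -107)) = Add(194497, Add(Add(-97534, Mul(-33566, Pow(-58180, -1))), -107)) = Add(194497, Add(Add(-97534, Mul(-33566, Rational(-1, 58180))), -107)) = Add(194497, Add(Add(-97534, Rational(16783, 29090)), -107)) = Add(194497, Add(Rational(-2837247277, 29090), -107)) = Add(194497, Rational(-2840359907, 29090)) = Rational(2817557823, 29090)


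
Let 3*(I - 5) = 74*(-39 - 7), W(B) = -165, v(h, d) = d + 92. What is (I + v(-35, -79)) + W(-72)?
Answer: -3845/3 ≈ -1281.7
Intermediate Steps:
v(h, d) = 92 + d
I = -3389/3 (I = 5 + (74*(-39 - 7))/3 = 5 + (74*(-46))/3 = 5 + (1/3)*(-3404) = 5 - 3404/3 = -3389/3 ≈ -1129.7)
(I + v(-35, -79)) + W(-72) = (-3389/3 + (92 - 79)) - 165 = (-3389/3 + 13) - 165 = -3350/3 - 165 = -3845/3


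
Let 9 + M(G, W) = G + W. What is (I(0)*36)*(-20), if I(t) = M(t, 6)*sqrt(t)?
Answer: 0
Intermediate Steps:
M(G, W) = -9 + G + W (M(G, W) = -9 + (G + W) = -9 + G + W)
I(t) = sqrt(t)*(-3 + t) (I(t) = (-9 + t + 6)*sqrt(t) = (-3 + t)*sqrt(t) = sqrt(t)*(-3 + t))
(I(0)*36)*(-20) = ((sqrt(0)*(-3 + 0))*36)*(-20) = ((0*(-3))*36)*(-20) = (0*36)*(-20) = 0*(-20) = 0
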